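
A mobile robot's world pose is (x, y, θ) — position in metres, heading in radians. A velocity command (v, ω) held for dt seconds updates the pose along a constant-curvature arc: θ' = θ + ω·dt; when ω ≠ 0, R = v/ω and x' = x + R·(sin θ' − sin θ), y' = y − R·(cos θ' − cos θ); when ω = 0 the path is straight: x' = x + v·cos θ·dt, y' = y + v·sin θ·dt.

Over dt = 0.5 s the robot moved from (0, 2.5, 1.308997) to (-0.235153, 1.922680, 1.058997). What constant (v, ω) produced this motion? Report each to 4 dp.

v = -1.2500, ω = -0.5000

Δθ = 1.058997 − 1.308997 = -0.250000
ω = Δθ/dt = -0.250000/0.5 = -0.5000
R = −Δy/(cos θ' − cos θ) = 2.5000
v = R·ω = 2.5000·-0.5000 = -1.2500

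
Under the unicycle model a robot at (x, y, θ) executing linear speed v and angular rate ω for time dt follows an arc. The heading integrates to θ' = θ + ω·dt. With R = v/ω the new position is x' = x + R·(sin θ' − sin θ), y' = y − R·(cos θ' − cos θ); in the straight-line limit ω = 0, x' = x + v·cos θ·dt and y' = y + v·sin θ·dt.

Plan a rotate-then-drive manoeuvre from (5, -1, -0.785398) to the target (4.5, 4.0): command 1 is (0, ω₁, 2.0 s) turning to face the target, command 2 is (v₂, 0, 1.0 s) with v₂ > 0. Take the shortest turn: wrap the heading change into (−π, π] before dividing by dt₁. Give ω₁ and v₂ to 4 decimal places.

ω₁ = 1.2279, v₂ = 5.0249

heading to target = atan2(4−-1, 4.5−5) = 1.6705
Δθ = wrap(1.6705 − -0.7854) = 2.4559; ω₁ = Δθ/dt₁ = 1.2279
distance = √((4.5−5)² + (4−-1)²) = 5.0249; v₂ = distance/dt₂ = 5.0249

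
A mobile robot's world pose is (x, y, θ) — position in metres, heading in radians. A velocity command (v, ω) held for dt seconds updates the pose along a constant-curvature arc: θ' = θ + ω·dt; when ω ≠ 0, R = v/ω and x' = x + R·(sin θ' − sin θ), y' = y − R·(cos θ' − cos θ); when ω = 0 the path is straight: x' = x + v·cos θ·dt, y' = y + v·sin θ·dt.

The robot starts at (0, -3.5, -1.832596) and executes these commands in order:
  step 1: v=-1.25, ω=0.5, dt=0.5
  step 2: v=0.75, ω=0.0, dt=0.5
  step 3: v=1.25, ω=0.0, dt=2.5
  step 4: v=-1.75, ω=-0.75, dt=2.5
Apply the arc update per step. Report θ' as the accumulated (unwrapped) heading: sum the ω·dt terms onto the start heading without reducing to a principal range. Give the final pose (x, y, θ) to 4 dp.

step 1: θ'=-1.5826 (R=-2.5000) → pose (0.0850, -2.8825, -1.5826)
step 2: θ'=-1.5826 (straight) → pose (0.0806, -3.2574, -1.5826)
step 3: θ'=-1.5826 (straight) → pose (0.0437, -6.3822, -1.5826)
step 4: θ'=-3.4576 (R=2.3333) → pose (3.1020, -4.1919, -3.4576)

(3.1020, -4.1919, -3.4576)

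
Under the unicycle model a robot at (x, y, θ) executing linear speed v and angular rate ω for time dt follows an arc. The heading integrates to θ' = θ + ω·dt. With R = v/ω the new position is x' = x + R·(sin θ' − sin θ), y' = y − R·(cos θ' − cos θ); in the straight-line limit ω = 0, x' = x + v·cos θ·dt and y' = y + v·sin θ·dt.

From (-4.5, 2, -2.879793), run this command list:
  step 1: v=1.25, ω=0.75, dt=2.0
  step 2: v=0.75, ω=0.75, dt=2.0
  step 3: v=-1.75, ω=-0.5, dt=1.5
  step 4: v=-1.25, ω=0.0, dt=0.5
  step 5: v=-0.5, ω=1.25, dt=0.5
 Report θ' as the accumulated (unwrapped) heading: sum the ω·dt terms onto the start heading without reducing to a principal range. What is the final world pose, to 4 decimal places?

(-7.8232, 0.3618, -0.0048)

step 1: θ'=-1.3798 (R=1.6667) → pose (-5.7050, 0.0737, -1.3798)
step 2: θ'=0.1202 (R=1.0000) → pose (-4.6033, -0.7292, 0.1202)
step 3: θ'=-0.6298 (R=3.5000) → pose (-7.0844, -0.0830, -0.6298)
step 4: θ'=-0.6298 (straight) → pose (-7.5895, 0.2851, -0.6298)
step 5: θ'=-0.0048 (R=-0.4000) → pose (-7.8232, 0.3618, -0.0048)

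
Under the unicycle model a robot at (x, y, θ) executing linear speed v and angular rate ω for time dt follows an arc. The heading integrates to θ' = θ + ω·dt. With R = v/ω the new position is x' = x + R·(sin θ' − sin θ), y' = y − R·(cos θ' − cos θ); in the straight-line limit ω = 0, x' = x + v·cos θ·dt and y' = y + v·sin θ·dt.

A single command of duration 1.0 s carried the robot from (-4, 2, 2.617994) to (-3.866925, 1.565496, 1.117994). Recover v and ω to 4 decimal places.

Δθ = 1.117994 − 2.617994 = -1.500000
ω = Δθ/dt = -1.500000/1.0 = -1.5000
R = −Δy/(cos θ' − cos θ) = 0.3333
v = R·ω = 0.3333·-1.5000 = -0.5000

v = -0.5000, ω = -1.5000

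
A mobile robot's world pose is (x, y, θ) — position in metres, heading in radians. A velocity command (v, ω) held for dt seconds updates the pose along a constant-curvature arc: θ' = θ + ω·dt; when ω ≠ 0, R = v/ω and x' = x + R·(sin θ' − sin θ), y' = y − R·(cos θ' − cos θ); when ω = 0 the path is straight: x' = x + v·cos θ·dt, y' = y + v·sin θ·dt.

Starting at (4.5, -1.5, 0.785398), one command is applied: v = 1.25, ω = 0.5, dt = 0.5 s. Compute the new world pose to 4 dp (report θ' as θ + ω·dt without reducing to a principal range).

(4.8824, -1.0077, 1.0354)

θ' = 0.7854 + 0.5·0.5 = 1.0354
R = v/ω = 1.25/0.5 = 2.5000
x' = 4.5 + 2.5000·(sin 1.0354 − sin 0.7854) = 4.8824
y' = -1.5 − 2.5000·(cos 1.0354 − cos 0.7854) = -1.0077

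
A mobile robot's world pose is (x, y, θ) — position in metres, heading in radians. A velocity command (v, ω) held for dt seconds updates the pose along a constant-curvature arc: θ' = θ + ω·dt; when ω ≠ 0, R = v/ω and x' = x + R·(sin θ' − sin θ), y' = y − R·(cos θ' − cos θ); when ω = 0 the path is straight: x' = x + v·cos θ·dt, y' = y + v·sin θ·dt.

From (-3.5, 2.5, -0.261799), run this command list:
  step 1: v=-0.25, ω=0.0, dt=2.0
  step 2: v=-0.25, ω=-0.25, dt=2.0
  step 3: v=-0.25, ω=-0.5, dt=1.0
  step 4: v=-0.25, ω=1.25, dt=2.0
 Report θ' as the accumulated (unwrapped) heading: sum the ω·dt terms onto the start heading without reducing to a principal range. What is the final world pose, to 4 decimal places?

(-4.9251, 3.0860, 1.2382)

step 1: θ'=-0.2618 (straight) → pose (-3.9830, 2.6294, -0.2618)
step 2: θ'=-0.7618 (R=1.0000) → pose (-4.4144, 2.8717, -0.7618)
step 3: θ'=-1.2618 (R=0.5000) → pose (-4.5456, 3.0815, -1.2618)
step 4: θ'=1.2382 (R=-0.2000) → pose (-4.9251, 3.0860, 1.2382)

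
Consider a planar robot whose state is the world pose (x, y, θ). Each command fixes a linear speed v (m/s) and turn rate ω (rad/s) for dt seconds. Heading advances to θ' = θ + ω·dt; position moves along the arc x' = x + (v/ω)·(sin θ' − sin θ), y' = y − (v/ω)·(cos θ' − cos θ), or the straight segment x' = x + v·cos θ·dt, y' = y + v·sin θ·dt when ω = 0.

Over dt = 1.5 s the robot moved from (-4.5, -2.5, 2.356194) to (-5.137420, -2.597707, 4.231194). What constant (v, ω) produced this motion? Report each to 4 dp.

v = 0.5000, ω = 1.2500

Δθ = 4.231194 − 2.356194 = 1.875000
ω = Δθ/dt = 1.875000/1.5 = 1.2500
R = Δx/(sin θ' − sin θ) = 0.4000
v = R·ω = 0.4000·1.2500 = 0.5000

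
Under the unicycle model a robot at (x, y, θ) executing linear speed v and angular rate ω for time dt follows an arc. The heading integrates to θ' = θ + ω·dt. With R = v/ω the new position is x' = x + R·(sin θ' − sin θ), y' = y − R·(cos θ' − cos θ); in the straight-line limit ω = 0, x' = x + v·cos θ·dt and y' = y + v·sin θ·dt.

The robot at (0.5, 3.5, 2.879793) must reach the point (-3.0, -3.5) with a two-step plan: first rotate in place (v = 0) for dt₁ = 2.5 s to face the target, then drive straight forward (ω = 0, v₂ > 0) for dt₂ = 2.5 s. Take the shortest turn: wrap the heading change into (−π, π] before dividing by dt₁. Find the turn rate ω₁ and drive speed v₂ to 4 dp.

ω₁ = 0.5476, v₂ = 3.1305

heading to target = atan2(-3.5−3.5, -3−0.5) = -2.0344
Δθ = wrap(-2.0344 − 2.8798) = 1.3689; ω₁ = Δθ/dt₁ = 0.5476
distance = √((-3−0.5)² + (-3.5−3.5)²) = 7.8262; v₂ = distance/dt₂ = 3.1305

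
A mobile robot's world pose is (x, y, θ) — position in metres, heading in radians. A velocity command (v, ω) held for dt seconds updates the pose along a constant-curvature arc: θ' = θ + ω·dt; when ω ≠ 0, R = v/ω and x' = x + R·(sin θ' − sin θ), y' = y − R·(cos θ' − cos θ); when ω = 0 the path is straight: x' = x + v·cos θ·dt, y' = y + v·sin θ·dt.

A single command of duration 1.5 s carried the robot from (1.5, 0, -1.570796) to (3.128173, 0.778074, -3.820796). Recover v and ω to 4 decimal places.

Δθ = -3.820796 − -1.570796 = -2.250000
ω = Δθ/dt = -2.250000/1.5 = -1.5000
R = Δx/(sin θ' − sin θ) = 1.0000
v = R·ω = 1.0000·-1.5000 = -1.5000

v = -1.5000, ω = -1.5000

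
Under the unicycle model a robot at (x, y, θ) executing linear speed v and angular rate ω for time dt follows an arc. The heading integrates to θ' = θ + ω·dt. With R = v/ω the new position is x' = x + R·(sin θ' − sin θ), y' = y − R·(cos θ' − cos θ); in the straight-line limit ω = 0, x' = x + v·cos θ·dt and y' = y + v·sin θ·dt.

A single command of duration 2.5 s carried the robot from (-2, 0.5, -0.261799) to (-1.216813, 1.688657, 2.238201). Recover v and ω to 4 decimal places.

v = 0.7500, ω = 1.0000

Δθ = 2.238201 − -0.261799 = 2.500000
ω = Δθ/dt = 2.500000/2.5 = 1.0000
R = −Δy/(cos θ' − cos θ) = 0.7500
v = R·ω = 0.7500·1.0000 = 0.7500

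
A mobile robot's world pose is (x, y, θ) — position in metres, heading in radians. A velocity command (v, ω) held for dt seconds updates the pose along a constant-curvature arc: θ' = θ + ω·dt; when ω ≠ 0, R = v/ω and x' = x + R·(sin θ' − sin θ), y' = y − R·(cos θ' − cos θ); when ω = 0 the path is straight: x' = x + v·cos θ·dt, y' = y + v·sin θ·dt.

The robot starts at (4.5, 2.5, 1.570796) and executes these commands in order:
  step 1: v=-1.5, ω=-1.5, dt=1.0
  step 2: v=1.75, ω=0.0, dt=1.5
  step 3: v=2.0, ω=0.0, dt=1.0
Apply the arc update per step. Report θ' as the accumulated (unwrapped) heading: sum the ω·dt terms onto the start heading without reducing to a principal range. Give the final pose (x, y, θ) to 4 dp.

step 1: θ'=0.0708 (R=1.0000) → pose (3.5707, 1.5025, 0.0708)
step 2: θ'=0.0708 (straight) → pose (6.1892, 1.6882, 0.0708)
step 3: θ'=0.0708 (straight) → pose (8.1842, 1.8297, 0.0708)

(8.1842, 1.8297, 0.0708)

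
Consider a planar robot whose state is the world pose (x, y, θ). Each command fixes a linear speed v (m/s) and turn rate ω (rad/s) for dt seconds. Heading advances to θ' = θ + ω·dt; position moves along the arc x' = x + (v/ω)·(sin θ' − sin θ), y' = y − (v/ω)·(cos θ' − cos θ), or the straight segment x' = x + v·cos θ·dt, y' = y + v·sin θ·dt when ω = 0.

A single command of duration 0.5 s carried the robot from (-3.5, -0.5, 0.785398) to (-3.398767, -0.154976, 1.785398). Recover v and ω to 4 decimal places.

v = 0.7500, ω = 2.0000

Δθ = 1.785398 − 0.785398 = 1.000000
ω = Δθ/dt = 1.000000/0.5 = 2.0000
R = −Δy/(cos θ' − cos θ) = 0.3750
v = R·ω = 0.3750·2.0000 = 0.7500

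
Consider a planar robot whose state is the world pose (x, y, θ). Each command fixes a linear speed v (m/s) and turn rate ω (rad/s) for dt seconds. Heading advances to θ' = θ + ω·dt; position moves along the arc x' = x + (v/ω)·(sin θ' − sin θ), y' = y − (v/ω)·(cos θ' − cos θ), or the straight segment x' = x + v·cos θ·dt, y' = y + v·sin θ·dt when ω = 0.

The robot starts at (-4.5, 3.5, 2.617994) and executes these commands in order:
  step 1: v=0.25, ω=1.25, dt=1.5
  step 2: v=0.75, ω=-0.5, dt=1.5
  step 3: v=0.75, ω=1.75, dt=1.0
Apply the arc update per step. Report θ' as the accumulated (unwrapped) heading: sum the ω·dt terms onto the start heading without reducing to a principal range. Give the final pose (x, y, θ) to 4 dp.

step 1: θ'=4.4930 (R=0.2000) → pose (-4.7952, 3.3703, 4.4930)
step 2: θ'=3.7430 (R=-1.5000) → pose (-5.4106, 2.4600, 3.7430)
step 3: θ'=5.4930 (R=0.4286) → pose (-5.4726, 1.8050, 5.4930)

(-5.4726, 1.8050, 5.4930)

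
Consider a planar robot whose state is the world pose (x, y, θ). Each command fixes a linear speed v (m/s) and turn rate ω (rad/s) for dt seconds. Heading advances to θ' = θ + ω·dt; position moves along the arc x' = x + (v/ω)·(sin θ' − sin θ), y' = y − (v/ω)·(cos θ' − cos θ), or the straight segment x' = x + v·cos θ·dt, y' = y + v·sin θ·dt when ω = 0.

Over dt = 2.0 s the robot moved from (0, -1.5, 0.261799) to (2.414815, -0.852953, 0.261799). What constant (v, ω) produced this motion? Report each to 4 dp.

v = 1.2500, ω = 0.0000

Δθ = 0.261799 − 0.261799 = 0.000000
ω = Δθ/dt = 0.000000/2.0 = 0.0000
ω = 0 → v = (Δx·cos θ + Δy·sin θ)/dt = 1.2500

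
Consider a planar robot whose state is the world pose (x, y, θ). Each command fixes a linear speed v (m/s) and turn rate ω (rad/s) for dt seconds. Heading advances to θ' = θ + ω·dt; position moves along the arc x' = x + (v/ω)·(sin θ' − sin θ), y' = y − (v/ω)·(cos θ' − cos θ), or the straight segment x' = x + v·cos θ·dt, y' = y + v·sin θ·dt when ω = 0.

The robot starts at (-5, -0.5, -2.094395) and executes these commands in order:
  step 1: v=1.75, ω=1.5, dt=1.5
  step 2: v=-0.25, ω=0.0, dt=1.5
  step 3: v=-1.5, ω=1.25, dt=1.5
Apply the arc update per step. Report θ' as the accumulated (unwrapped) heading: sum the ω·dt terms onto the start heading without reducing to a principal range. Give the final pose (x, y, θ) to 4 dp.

(-5.0687, -4.0121, 2.0306)

step 1: θ'=0.1556 (R=1.1667) → pose (-3.8088, -2.2359, 0.1556)
step 2: θ'=0.1556 (straight) → pose (-4.1793, -2.2940, 0.1556)
step 3: θ'=2.0306 (R=-1.2000) → pose (-5.0687, -4.0121, 2.0306)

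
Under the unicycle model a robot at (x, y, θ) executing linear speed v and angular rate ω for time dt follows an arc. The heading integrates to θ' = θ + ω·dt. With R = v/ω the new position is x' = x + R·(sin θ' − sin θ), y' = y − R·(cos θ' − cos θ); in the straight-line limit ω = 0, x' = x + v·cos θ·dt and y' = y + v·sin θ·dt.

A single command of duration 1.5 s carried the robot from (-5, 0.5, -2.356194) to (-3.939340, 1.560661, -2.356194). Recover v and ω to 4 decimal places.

Δθ = -2.356194 − -2.356194 = 0.000000
ω = Δθ/dt = 0.000000/1.5 = 0.0000
ω = 0 → v = (Δx·cos θ + Δy·sin θ)/dt = -1.0000

v = -1.0000, ω = 0.0000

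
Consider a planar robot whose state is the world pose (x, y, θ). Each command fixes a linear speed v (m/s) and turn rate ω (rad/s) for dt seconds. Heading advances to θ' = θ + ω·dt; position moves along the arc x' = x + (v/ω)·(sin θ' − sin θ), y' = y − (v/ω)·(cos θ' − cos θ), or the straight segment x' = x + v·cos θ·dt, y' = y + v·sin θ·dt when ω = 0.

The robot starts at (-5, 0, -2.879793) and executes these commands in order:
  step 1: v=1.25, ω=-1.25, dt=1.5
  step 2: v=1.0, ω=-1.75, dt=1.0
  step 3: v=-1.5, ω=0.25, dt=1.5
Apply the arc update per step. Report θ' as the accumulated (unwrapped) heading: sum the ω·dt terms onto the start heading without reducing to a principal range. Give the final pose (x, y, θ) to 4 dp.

(-7.7969, 1.6178, -6.1298)

step 1: θ'=-4.7548 (R=-1.0000) → pose (-6.2579, 1.0083, -4.7548)
step 2: θ'=-6.5048 (R=-0.5714) → pose (-5.5614, 1.5415, -6.5048)
step 3: θ'=-6.1298 (R=-6.0000) → pose (-7.7969, 1.6178, -6.1298)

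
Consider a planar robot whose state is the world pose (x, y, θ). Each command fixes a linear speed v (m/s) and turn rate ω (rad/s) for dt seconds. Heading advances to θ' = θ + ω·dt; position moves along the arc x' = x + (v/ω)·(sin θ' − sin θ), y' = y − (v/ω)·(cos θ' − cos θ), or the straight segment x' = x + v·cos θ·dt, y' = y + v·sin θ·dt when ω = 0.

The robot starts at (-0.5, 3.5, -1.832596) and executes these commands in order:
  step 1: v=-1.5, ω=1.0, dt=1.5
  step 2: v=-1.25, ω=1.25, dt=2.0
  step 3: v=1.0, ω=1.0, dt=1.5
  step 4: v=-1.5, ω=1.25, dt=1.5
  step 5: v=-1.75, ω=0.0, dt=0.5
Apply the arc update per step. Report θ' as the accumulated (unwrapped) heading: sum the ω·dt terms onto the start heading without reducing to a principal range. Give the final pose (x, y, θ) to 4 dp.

step 1: θ'=-0.3326 (R=-1.5000) → pose (-1.4591, 5.3060, -0.3326)
step 2: θ'=2.1674 (R=-1.0000) → pose (-2.6129, 3.7990, 2.1674)
step 3: θ'=3.6674 (R=1.0000) → pose (-3.9420, 4.1021, 3.6674)
step 4: θ'=5.5424 (R=-1.2000) → pose (-3.7345, 6.0255, 5.5424)
step 5: θ'=5.5424 (straight) → pose (-4.3802, 6.6160, 5.5424)

(-4.3802, 6.6160, 5.5424)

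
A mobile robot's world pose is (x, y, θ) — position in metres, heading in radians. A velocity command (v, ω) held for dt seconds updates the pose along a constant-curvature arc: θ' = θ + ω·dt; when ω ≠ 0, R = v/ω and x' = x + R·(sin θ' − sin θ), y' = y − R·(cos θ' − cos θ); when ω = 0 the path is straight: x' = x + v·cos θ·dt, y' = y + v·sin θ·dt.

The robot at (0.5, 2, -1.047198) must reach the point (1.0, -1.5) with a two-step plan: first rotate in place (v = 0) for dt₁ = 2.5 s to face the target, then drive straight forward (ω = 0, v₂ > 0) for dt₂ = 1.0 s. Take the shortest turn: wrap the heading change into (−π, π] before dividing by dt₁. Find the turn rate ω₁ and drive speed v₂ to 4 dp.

ω₁ = -0.1527, v₂ = 3.5355

heading to target = atan2(-1.5−2, 1−0.5) = -1.4289
Δθ = wrap(-1.4289 − -1.0472) = -0.3817; ω₁ = Δθ/dt₁ = -0.1527
distance = √((1−0.5)² + (-1.5−2)²) = 3.5355; v₂ = distance/dt₂ = 3.5355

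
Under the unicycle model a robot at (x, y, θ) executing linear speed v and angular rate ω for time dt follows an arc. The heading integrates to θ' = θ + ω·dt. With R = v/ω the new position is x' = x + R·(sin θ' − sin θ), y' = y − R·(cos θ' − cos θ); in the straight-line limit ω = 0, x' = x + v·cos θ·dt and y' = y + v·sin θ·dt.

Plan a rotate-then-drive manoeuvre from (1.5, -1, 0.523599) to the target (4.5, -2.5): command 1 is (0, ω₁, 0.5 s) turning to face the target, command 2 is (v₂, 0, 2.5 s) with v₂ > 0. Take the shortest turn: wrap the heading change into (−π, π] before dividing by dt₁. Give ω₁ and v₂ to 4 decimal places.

heading to target = atan2(-2.5−-1, 4.5−1.5) = -0.4636
Δθ = wrap(-0.4636 − 0.5236) = -0.9872; ω₁ = Δθ/dt₁ = -1.9745
distance = √((4.5−1.5)² + (-2.5−-1)²) = 3.3541; v₂ = distance/dt₂ = 1.3416

ω₁ = -1.9745, v₂ = 1.3416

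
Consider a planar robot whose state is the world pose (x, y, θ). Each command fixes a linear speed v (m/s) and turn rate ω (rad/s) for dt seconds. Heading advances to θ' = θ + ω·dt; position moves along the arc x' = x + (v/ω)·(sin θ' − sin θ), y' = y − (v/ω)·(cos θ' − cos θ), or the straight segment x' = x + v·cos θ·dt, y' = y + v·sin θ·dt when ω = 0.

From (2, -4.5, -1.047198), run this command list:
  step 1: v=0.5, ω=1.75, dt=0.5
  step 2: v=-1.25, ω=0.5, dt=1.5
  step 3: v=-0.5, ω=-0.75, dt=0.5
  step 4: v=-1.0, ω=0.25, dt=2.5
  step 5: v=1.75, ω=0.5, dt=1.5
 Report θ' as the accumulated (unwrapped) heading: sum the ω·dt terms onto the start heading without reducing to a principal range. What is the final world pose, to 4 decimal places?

step 1: θ'=-0.1722 (R=0.2857) → pose (2.1985, -4.6386, -0.1722)
step 2: θ'=0.5778 (R=-2.5000) → pose (0.4046, -5.0075, 0.5778)
step 3: θ'=0.2028 (R=0.6667) → pose (0.1748, -5.1021, 0.2028)
step 4: θ'=0.8278 (R=-4.0000) → pose (-1.9653, -6.3141, 0.8278)
step 5: θ'=1.5778 (R=3.5000) → pose (-1.0430, -3.9218, 1.5778)

(-1.0430, -3.9218, 1.5778)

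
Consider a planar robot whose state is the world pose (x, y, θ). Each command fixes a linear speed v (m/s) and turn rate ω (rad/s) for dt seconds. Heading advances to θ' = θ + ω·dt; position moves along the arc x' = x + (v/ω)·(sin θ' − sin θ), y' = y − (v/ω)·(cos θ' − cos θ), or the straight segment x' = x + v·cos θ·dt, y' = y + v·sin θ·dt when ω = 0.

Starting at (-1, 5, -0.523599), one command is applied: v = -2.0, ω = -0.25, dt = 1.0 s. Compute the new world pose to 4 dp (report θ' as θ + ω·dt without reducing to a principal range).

θ' = -0.5236 + -0.25·1.0 = -0.7736
R = v/ω = -2.0/-0.25 = 8.0000
x' = -1 + 8.0000·(sin -0.7736 − sin -0.5236) = -2.5897
y' = 5 − 8.0000·(cos -0.7736 − cos -0.5236) = 6.2050

(-2.5897, 6.2050, -0.7736)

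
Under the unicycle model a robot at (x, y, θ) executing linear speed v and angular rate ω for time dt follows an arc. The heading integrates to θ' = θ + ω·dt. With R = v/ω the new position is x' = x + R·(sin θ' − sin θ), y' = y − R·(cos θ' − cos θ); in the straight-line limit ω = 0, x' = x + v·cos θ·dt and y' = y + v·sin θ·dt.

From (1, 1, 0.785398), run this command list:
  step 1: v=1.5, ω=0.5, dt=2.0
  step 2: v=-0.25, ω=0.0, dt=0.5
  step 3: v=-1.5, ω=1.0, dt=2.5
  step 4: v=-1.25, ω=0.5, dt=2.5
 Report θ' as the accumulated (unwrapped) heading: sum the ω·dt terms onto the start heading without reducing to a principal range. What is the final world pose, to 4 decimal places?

(4.0919, 6.2046, 5.5354)

step 1: θ'=1.7854 (R=3.0000) → pose (1.8099, 3.7602, 1.7854)
step 2: θ'=1.7854 (straight) → pose (1.8365, 3.6381, 1.7854)
step 3: θ'=4.2854 (R=-1.5000) → pose (4.6674, 3.3363, 4.2854)
step 4: θ'=5.5354 (R=-2.5000) → pose (4.0919, 6.2046, 5.5354)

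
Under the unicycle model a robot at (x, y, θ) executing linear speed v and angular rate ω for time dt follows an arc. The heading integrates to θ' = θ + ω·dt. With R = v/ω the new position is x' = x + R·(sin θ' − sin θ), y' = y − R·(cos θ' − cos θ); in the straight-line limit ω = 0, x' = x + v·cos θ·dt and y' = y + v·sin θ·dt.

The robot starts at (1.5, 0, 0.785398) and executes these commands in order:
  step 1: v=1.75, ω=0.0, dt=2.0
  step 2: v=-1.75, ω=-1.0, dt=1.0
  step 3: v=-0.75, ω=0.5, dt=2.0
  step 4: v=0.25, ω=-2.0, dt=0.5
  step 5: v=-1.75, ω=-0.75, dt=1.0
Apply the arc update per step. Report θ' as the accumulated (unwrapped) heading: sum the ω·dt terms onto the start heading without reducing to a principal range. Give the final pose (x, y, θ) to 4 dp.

(-0.3210, 2.5817, -0.9646)

step 1: θ'=0.7854 (straight) → pose (3.9749, 2.4749, 0.7854)
step 2: θ'=-0.2146 (R=1.7500) → pose (2.3648, 2.0025, -0.2146)
step 3: θ'=0.7854 (R=-1.5000) → pose (0.9847, 1.5975, 0.7854)
step 4: θ'=-0.2146 (R=-0.1250) → pose (1.0997, 1.6313, -0.2146)
step 5: θ'=-0.9646 (R=2.3333) → pose (-0.3210, 2.5817, -0.9646)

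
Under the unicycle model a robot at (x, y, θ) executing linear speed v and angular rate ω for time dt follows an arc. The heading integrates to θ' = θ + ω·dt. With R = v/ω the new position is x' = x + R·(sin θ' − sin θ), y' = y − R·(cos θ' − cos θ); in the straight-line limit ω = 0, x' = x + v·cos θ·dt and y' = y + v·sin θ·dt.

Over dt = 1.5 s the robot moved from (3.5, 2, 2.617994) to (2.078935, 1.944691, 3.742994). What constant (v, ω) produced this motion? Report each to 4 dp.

v = 1.0000, ω = 0.7500

Δθ = 3.742994 − 2.617994 = 1.125000
ω = Δθ/dt = 1.125000/1.5 = 0.7500
R = Δx/(sin θ' − sin θ) = 1.3333
v = R·ω = 1.3333·0.7500 = 1.0000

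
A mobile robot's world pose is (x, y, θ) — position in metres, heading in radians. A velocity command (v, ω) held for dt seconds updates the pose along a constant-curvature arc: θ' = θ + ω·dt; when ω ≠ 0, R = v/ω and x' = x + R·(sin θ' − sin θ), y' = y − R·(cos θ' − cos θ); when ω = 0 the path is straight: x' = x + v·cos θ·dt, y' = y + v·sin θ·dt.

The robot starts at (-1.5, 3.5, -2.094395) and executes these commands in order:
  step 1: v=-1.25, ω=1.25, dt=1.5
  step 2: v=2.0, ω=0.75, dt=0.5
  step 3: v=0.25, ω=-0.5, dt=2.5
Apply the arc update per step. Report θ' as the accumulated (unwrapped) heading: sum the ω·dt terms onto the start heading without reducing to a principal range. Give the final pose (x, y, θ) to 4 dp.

step 1: θ'=-0.2194 (R=-1.0000) → pose (-2.1484, 4.9760, -0.2194)
step 2: θ'=0.1556 (R=2.6667) → pose (-1.1547, 4.9443, 0.1556)
step 3: θ'=-1.0944 (R=-0.5000) → pose (-0.6329, 4.6797, -1.0944)

(-0.6329, 4.6797, -1.0944)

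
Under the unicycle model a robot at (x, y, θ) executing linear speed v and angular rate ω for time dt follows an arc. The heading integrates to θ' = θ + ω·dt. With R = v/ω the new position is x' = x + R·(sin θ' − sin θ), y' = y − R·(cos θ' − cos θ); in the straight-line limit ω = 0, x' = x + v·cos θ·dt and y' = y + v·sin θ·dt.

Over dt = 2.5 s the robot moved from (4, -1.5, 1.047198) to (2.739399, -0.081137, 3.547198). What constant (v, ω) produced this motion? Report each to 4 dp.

v = 1.0000, ω = 1.0000

Δθ = 3.547198 − 1.047198 = 2.500000
ω = Δθ/dt = 2.500000/2.5 = 1.0000
R = −Δy/(cos θ' − cos θ) = 1.0000
v = R·ω = 1.0000·1.0000 = 1.0000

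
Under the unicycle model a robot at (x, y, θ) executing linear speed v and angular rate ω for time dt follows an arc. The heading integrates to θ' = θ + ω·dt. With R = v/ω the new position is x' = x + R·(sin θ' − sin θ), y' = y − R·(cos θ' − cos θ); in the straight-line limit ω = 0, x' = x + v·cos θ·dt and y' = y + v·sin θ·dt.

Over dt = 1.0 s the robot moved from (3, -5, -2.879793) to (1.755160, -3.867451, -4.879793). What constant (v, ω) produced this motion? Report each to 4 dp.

v = 2.0000, ω = -2.0000

Δθ = -4.879793 − -2.879793 = -2.000000
ω = Δθ/dt = -2.000000/1.0 = -2.0000
R = Δx/(sin θ' − sin θ) = -1.0000
v = R·ω = -1.0000·-2.0000 = 2.0000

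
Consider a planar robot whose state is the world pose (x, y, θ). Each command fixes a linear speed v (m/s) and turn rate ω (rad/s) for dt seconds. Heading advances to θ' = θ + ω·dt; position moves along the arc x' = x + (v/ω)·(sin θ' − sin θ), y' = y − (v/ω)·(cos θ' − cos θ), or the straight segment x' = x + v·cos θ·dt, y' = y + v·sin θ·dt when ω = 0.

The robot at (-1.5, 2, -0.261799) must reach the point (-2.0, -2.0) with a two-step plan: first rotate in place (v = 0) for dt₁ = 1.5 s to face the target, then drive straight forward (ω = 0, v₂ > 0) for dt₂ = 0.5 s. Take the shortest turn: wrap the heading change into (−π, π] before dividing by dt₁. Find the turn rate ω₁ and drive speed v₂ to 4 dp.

ω₁ = -0.9556, v₂ = 8.0623

heading to target = atan2(-2−2, -2−-1.5) = -1.6952
Δθ = wrap(-1.6952 − -0.2618) = -1.4334; ω₁ = Δθ/dt₁ = -0.9556
distance = √((-2−-1.5)² + (-2−2)²) = 4.0311; v₂ = distance/dt₂ = 8.0623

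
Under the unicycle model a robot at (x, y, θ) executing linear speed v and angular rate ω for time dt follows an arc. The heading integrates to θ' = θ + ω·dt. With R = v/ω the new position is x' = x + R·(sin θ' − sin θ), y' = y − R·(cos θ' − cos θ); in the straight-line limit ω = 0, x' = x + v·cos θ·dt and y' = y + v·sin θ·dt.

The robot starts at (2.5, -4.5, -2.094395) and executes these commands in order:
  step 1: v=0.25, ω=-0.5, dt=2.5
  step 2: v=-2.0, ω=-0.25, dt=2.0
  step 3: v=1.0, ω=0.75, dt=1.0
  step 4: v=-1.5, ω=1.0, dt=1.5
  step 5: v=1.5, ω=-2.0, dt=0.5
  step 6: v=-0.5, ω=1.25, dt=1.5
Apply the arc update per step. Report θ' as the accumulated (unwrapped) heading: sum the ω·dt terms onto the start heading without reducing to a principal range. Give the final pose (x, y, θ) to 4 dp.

step 1: θ'=-3.3444 (R=-0.5000) → pose (1.9663, -4.7398, -3.3444)
step 2: θ'=-3.8444 (R=8.0000) → pose (5.5258, -6.4715, -3.8444)
step 3: θ'=-3.0944 (R=1.3333) → pose (4.6011, -6.1571, -3.0944)
step 4: θ'=-1.5944 (R=-1.5000) → pose (6.0299, -4.6941, -1.5944)
step 5: θ'=-2.5944 (R=-0.7500) → pose (5.6704, -5.3169, -2.5944)
step 6: θ'=-0.7194 (R=-0.4000) → pose (5.7258, -4.6744, -0.7194)

(5.7258, -4.6744, -0.7194)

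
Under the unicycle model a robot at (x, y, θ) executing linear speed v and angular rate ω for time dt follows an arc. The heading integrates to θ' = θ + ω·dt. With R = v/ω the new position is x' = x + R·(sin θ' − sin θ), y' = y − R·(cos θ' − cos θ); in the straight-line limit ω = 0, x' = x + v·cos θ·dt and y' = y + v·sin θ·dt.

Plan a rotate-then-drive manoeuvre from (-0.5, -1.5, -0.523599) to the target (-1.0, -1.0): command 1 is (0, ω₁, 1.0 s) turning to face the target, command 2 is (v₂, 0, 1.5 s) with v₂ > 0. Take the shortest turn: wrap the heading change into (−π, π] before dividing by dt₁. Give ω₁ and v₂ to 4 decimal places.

heading to target = atan2(-1−-1.5, -1−-0.5) = 2.3562
Δθ = wrap(2.3562 − -0.5236) = 2.8798; ω₁ = Δθ/dt₁ = 2.8798
distance = √((-1−-0.5)² + (-1−-1.5)²) = 0.7071; v₂ = distance/dt₂ = 0.4714

ω₁ = 2.8798, v₂ = 0.4714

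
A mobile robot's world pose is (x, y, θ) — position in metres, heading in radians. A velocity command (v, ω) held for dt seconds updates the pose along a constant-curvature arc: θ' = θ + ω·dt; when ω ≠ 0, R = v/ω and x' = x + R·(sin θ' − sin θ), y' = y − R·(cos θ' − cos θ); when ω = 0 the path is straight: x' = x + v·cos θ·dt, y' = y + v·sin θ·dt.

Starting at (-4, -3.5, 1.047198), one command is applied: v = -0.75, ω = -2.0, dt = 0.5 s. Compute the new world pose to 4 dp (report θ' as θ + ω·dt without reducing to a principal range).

(-4.3071, -3.6871, 0.0472)

θ' = 1.0472 + -2.0·0.5 = 0.0472
R = v/ω = -0.75/-2.0 = 0.3750
x' = -4 + 0.3750·(sin 0.0472 − sin 1.0472) = -4.3071
y' = -3.5 − 0.3750·(cos 0.0472 − cos 1.0472) = -3.6871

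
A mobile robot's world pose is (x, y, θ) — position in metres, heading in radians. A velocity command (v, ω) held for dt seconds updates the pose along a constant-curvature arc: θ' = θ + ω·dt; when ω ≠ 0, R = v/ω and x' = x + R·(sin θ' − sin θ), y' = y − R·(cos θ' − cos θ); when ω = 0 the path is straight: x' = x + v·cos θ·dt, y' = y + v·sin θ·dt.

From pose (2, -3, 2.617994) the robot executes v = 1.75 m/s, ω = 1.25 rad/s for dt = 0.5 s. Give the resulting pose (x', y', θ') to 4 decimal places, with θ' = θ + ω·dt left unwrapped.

(1.1583, -2.8196, 3.2430)

θ' = 2.6180 + 1.25·0.5 = 3.2430
R = v/ω = 1.75/1.25 = 1.4000
x' = 2 + 1.4000·(sin 3.2430 − sin 2.6180) = 1.1583
y' = -3 − 1.4000·(cos 3.2430 − cos 2.6180) = -2.8196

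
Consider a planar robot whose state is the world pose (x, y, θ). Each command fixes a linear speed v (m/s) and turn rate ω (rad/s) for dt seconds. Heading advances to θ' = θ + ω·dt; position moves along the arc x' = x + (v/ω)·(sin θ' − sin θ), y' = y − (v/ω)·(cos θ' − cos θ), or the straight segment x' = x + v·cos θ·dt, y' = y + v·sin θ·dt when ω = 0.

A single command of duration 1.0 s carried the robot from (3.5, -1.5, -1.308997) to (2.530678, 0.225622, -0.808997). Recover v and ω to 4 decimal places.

v = -2.0000, ω = 0.5000

Δθ = -0.808997 − -1.308997 = 0.500000
ω = Δθ/dt = 0.500000/1.0 = 0.5000
R = −Δy/(cos θ' − cos θ) = -4.0000
v = R·ω = -4.0000·0.5000 = -2.0000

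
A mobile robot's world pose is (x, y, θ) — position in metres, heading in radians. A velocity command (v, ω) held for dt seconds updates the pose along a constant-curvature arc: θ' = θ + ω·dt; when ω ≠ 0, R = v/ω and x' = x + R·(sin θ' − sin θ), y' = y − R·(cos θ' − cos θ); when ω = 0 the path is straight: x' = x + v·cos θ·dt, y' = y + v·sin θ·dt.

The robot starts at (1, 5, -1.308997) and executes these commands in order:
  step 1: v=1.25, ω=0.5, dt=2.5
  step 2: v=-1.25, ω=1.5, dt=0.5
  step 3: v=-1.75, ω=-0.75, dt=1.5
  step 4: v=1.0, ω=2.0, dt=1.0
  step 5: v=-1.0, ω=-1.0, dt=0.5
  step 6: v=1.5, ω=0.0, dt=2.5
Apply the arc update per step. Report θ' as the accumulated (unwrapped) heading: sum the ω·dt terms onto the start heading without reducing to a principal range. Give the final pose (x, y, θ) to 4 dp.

(2.6181, 5.8974, 1.0660)

step 1: θ'=-0.0590 (R=2.5000) → pose (3.2674, 3.1514, -0.0590)
step 2: θ'=0.6910 (R=-0.8333) → pose (2.6872, 2.9617, 0.6910)
step 3: θ'=-0.4340 (R=2.3333) → pose (0.2190, 2.6428, -0.4340)
step 4: θ'=1.5660 (R=0.5000) → pose (0.9292, 3.0940, 1.5660)
step 5: θ'=1.0660 (R=1.0000) → pose (0.8045, 2.6152, 1.0660)
step 6: θ'=1.0660 (straight) → pose (2.6181, 5.8974, 1.0660)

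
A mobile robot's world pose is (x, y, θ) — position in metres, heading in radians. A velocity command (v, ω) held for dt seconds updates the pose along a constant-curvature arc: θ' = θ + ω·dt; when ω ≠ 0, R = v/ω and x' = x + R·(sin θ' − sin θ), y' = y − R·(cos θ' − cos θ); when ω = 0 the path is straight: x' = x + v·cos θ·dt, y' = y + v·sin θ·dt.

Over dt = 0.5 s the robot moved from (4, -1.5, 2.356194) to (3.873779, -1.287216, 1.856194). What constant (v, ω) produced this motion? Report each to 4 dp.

Δθ = 1.856194 − 2.356194 = -0.500000
ω = Δθ/dt = -0.500000/0.5 = -1.0000
R = −Δy/(cos θ' − cos θ) = -0.5000
v = R·ω = -0.5000·-1.0000 = 0.5000

v = 0.5000, ω = -1.0000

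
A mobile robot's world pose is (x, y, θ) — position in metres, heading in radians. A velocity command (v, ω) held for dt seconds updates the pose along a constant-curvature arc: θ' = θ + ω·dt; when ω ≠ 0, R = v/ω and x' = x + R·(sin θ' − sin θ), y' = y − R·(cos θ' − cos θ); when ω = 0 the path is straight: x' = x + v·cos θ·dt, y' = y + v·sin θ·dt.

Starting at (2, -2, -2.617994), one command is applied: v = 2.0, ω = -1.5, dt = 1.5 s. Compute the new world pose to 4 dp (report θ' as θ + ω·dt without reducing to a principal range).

(0.0161, -0.6387, -4.8680)

θ' = -2.6180 + -1.5·1.5 = -4.8680
R = v/ω = 2.0/-1.5 = -1.3333
x' = 2 + -1.3333·(sin -4.8680 − sin -2.6180) = 0.0161
y' = -2 − -1.3333·(cos -4.8680 − cos -2.6180) = -0.6387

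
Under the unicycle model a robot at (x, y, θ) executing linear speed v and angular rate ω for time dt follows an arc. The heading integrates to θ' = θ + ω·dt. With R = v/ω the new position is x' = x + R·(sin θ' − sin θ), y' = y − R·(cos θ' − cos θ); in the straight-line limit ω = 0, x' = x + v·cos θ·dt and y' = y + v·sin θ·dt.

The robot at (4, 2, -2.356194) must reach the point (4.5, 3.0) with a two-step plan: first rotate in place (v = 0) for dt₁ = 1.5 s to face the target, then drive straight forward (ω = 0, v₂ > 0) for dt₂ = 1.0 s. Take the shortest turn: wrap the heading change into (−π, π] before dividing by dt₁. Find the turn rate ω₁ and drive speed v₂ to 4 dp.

heading to target = atan2(3−2, 4.5−4) = 1.1071
Δθ = wrap(1.1071 − -2.3562) = -2.8198; ω₁ = Δθ/dt₁ = -1.8799
distance = √((4.5−4)² + (3−2)²) = 1.1180; v₂ = distance/dt₂ = 1.1180

ω₁ = -1.8799, v₂ = 1.1180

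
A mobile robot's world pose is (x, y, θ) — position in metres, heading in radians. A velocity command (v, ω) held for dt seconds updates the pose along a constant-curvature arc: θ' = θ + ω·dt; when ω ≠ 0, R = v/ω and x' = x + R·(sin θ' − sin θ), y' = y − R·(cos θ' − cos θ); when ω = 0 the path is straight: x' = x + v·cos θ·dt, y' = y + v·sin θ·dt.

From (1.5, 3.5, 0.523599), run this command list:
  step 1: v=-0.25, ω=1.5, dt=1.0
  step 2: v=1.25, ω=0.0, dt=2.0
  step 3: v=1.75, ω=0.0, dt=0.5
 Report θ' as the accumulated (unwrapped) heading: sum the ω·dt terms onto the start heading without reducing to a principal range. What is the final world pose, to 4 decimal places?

(-0.0431, 6.3176, 2.0236)

step 1: θ'=2.0236 (R=-0.1667) → pose (1.4335, 3.2827, 2.0236)
step 2: θ'=2.0236 (straight) → pose (0.3397, 5.5308, 2.0236)
step 3: θ'=2.0236 (straight) → pose (-0.0431, 6.3176, 2.0236)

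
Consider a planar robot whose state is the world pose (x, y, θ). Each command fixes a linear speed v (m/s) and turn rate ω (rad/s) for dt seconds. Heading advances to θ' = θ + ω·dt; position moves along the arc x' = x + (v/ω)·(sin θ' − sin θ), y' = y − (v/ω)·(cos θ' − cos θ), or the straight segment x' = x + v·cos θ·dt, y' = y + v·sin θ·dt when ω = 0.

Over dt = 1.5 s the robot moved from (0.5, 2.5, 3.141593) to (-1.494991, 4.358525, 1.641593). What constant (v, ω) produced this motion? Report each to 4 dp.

Δθ = 1.641593 − 3.141593 = -1.500000
ω = Δθ/dt = -1.500000/1.5 = -1.0000
R = Δx/(sin θ' − sin θ) = -2.0000
v = R·ω = -2.0000·-1.0000 = 2.0000

v = 2.0000, ω = -1.0000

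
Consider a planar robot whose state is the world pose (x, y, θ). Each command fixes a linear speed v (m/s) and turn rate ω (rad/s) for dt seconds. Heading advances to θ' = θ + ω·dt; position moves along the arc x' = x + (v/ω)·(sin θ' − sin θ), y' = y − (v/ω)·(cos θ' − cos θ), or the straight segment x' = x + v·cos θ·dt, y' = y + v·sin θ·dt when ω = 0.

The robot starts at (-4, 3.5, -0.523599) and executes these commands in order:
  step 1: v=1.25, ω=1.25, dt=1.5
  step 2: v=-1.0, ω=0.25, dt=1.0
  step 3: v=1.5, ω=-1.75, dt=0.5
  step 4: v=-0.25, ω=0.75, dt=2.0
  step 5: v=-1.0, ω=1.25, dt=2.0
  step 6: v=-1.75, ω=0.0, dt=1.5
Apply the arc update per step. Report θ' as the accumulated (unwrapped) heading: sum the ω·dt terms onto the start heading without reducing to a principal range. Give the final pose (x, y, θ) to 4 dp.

step 1: θ'=1.3514 (R=1.0000) → pose (-2.5240, 4.1484, 1.3514)
step 2: θ'=1.6014 (R=-4.0000) → pose (-2.6180, 3.1554, 1.6014)
step 3: θ'=0.7264 (R=-0.8571) → pose (-2.3305, 3.8224, 0.7264)
step 4: θ'=2.2264 (R=-0.3333) → pose (-2.3734, 3.3700, 2.2264)
step 5: θ'=4.7264 (R=-0.8000) → pose (-0.9393, 3.8689, 4.7264)
step 6: θ'=4.7264 (straight) → pose (-0.9761, 6.4937, 4.7264)

(-0.9761, 6.4937, 4.7264)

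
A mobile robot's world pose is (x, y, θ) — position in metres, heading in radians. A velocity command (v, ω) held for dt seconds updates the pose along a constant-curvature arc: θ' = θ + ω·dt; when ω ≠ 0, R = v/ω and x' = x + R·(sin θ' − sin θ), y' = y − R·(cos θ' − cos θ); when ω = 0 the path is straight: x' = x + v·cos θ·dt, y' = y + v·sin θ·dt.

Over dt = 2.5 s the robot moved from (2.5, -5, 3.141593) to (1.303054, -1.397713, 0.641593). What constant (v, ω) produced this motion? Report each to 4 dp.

v = 2.0000, ω = -1.0000

Δθ = 0.641593 − 3.141593 = -2.500000
ω = Δθ/dt = -2.500000/2.5 = -1.0000
R = −Δy/(cos θ' − cos θ) = -2.0000
v = R·ω = -2.0000·-1.0000 = 2.0000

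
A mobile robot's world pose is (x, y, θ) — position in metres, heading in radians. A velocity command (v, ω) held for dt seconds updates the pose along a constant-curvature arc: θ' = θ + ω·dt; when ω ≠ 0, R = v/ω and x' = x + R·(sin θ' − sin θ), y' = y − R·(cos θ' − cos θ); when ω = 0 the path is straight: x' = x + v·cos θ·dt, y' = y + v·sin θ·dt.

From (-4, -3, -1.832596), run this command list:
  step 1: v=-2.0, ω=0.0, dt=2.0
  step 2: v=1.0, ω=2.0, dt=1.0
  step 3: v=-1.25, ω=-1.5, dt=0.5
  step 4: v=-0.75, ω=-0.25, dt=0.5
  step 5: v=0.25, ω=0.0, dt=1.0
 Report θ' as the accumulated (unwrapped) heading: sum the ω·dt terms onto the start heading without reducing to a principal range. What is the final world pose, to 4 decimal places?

step 1: θ'=-1.8326 (straight) → pose (-2.9647, 0.8637, -1.8326)
step 2: θ'=0.1674 (R=0.5000) → pose (-2.3984, 0.2413, 0.1674)
step 3: θ'=-0.5826 (R=0.8333) → pose (-2.9958, 0.3671, -0.5826)
step 4: θ'=-0.7076 (R=3.0000) → pose (-3.2952, 0.5924, -0.7076)
step 5: θ'=-0.7076 (straight) → pose (-3.1053, 0.4299, -0.7076)

(-3.1053, 0.4299, -0.7076)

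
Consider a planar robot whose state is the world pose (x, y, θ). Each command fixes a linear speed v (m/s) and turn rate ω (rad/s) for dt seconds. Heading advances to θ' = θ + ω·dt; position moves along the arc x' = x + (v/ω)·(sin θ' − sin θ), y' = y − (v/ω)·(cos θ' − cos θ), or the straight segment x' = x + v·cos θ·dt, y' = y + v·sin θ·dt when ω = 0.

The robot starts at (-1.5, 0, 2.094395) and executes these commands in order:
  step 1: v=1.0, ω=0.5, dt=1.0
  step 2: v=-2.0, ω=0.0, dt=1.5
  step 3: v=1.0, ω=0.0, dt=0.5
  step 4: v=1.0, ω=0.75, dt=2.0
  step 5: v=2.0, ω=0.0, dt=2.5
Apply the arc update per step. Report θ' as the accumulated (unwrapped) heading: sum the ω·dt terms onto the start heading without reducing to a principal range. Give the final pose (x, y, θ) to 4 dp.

step 1: θ'=2.5944 (R=2.0000) → pose (-2.1915, 0.7080, 2.5944)
step 2: θ'=2.5944 (straight) → pose (0.3705, -0.8529, 2.5944)
step 3: θ'=2.5944 (straight) → pose (-0.0565, -0.5928, 2.5944)
step 4: θ'=4.0944 (R=1.3333) → pose (-1.8369, -0.9589, 4.0944)
step 5: θ'=4.0944 (straight) → pose (-4.7340, -5.0341, 4.0944)

(-4.7340, -5.0341, 4.0944)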